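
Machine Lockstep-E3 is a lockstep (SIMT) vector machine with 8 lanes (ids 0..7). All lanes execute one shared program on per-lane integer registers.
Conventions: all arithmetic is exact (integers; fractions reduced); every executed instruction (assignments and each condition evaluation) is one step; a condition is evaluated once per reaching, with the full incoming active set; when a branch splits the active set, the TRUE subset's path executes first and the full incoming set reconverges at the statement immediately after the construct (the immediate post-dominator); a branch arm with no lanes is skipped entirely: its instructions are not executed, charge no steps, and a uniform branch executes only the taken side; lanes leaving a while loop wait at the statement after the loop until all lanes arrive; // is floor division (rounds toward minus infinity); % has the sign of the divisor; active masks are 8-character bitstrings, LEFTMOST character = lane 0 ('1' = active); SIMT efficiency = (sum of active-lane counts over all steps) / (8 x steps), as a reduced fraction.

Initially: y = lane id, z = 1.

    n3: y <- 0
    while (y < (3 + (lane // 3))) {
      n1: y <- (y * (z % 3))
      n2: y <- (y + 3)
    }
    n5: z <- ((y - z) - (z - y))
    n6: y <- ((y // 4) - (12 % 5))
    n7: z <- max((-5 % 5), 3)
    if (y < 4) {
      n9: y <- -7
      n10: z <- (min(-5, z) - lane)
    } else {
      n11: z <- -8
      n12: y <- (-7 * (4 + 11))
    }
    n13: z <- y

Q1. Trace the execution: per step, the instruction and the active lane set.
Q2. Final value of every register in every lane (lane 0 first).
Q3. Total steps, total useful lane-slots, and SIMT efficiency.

step 0: y <- 0                       11111111
step 1: eval (y < (3 + (lane // 3))) 11111111
step 2: y <- (y * (z % 3))           11111111
step 3: y <- (y + 3)                 11111111
step 4: eval (y < (3 + (lane // 3))) 11111111
step 5: y <- (y * (z % 3))           00011111
step 6: y <- (y + 3)                 00011111
step 7: eval (y < (3 + (lane // 3))) 00011111
step 8: z <- ((y - z) - (z - y))     11111111
step 9: y <- ((y // 4) - (12 % 5))   11111111
step 10: z <- max((-5 % 5), 3)        11111111
step 11: eval (y < 4)                 11111111
step 12: y <- -7                      11111111
step 13: z <- (min(-5, z) - lane)     11111111
step 14: z <- y                       11111111

Answer: 15 steps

y: -7,-7,-7,-7,-7,-7,-7,-7
z: -7,-7,-7,-7,-7,-7,-7,-7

steps = 15; useful = 111; efficiency = 111/120 = 37/40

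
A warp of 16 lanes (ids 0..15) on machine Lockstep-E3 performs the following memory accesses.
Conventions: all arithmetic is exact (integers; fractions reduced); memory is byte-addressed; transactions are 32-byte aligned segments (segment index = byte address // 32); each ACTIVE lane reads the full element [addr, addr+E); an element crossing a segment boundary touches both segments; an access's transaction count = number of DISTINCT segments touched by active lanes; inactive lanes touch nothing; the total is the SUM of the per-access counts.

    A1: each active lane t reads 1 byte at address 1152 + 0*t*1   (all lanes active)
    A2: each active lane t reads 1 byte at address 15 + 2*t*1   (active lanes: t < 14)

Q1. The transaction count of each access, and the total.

A1: 1 transaction
A2: 2 transactions

Answer: 1,2; total 3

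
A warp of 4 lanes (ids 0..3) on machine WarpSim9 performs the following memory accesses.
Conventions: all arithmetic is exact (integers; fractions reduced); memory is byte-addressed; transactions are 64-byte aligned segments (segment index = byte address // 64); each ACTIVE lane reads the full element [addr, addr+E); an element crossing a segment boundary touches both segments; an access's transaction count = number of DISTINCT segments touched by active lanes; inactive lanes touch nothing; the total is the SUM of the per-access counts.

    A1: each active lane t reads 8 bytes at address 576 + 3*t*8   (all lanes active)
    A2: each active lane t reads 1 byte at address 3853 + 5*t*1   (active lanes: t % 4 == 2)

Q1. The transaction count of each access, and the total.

A1: 2 transactions
A2: 1 transaction

Answer: 2,1; total 3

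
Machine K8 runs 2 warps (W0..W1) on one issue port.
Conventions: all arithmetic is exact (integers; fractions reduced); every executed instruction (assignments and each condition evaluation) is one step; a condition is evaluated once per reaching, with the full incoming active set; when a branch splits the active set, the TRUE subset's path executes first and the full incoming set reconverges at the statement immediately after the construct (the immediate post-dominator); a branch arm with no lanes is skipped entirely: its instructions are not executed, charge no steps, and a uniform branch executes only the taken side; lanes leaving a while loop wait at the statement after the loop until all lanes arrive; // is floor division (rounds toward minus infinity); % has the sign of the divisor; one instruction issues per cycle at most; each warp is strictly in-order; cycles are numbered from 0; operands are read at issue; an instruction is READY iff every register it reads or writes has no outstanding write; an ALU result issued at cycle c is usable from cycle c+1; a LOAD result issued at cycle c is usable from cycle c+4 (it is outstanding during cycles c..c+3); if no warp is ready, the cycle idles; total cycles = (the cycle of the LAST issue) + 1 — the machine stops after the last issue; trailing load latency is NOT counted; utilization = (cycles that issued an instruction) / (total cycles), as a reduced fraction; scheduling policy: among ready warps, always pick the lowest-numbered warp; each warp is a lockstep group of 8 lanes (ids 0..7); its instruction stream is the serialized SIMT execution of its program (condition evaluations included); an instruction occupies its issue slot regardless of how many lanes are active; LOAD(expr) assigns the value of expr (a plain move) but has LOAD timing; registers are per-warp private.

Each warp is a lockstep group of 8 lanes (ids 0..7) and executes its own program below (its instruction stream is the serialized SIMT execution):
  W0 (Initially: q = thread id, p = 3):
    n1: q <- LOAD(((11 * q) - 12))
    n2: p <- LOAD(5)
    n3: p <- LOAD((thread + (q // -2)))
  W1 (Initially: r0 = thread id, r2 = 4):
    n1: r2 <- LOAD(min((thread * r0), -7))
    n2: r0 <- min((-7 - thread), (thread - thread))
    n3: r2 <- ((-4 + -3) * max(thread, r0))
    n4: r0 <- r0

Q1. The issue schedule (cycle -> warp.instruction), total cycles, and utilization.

cycle 0: W0.I0
cycle 1: W0.I1
cycle 2: W1.I0
cycle 3: W1.I1
cycle 4: idle
cycle 5: W0.I2
cycle 6: W1.I2
cycle 7: W1.I3

Answer: 8 cycles, utilization 7/8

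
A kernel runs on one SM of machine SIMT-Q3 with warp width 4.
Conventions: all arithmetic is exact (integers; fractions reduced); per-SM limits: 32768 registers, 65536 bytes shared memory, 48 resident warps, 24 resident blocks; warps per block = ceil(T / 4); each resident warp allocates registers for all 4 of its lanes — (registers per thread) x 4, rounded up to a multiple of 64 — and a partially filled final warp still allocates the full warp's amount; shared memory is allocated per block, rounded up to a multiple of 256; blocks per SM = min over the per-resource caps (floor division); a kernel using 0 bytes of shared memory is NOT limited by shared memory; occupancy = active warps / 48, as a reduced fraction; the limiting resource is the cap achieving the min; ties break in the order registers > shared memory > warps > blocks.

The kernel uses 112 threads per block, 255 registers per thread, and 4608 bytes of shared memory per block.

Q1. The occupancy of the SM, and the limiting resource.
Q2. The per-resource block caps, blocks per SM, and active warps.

Answer: occupancy 7/12, limited by registers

registers: 1 block
shared memory: 14 blocks
warps: 1 block
blocks: 24 blocks

Answer: 1 block, 28 active warps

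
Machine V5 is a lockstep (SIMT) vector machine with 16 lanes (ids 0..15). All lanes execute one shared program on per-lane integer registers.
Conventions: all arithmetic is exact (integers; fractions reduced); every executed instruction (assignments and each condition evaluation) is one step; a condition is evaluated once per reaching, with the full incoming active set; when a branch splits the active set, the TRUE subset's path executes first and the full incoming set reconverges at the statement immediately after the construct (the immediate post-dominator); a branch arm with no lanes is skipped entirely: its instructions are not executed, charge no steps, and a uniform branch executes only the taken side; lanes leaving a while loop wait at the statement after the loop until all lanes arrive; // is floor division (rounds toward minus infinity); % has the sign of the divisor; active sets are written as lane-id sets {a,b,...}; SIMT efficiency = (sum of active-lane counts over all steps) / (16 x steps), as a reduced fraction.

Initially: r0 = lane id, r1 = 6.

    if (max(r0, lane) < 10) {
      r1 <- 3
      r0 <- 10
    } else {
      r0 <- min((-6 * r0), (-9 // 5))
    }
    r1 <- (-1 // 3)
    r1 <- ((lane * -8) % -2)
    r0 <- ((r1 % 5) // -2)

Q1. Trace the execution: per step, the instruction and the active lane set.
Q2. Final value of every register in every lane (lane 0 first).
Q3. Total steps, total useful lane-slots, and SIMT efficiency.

step 0: eval (max(r0, lane) < 10)    {0,1,2,3,4,5,6,7,8,9,10,11,12,13,14,15}
step 1: r1 <- 3                      {0,1,2,3,4,5,6,7,8,9}
step 2: r0 <- 10                     {0,1,2,3,4,5,6,7,8,9}
step 3: r0 <- min((-6 * r0), (-9 // 5)) {10,11,12,13,14,15}
step 4: r1 <- (-1 // 3)              {0,1,2,3,4,5,6,7,8,9,10,11,12,13,14,15}
step 5: r1 <- ((lane * -8) % -2)     {0,1,2,3,4,5,6,7,8,9,10,11,12,13,14,15}
step 6: r0 <- ((r1 % 5) // -2)       {0,1,2,3,4,5,6,7,8,9,10,11,12,13,14,15}

Answer: 7 steps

r0: 0,0,0,0,0,0,0,0,0,0,0,0,0,0,0,0
r1: 0,0,0,0,0,0,0,0,0,0,0,0,0,0,0,0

steps = 7; useful = 90; efficiency = 90/112 = 45/56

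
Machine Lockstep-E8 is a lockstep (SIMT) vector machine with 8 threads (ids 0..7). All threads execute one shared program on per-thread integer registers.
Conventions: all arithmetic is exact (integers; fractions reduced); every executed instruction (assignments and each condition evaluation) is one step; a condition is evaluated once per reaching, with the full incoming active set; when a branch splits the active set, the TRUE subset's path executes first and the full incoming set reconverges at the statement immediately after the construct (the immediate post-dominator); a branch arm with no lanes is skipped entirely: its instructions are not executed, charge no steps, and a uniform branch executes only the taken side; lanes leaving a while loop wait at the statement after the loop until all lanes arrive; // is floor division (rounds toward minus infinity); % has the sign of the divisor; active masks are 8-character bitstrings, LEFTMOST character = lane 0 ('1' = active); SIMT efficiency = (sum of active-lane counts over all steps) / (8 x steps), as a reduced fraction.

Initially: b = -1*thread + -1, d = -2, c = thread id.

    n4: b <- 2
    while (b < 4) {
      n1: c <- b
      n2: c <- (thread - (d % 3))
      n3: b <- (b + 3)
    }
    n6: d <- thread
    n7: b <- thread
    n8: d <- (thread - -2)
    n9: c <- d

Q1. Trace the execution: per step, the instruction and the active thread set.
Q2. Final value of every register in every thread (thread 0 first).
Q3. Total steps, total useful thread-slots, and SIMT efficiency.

step 0: b <- 2                       11111111
step 1: eval (b < 4)                 11111111
step 2: c <- b                       11111111
step 3: c <- (thread - (d % 3))      11111111
step 4: b <- (b + 3)                 11111111
step 5: eval (b < 4)                 11111111
step 6: d <- thread                  11111111
step 7: b <- thread                  11111111
step 8: d <- (thread - -2)           11111111
step 9: c <- d                       11111111

Answer: 10 steps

b: 0,1,2,3,4,5,6,7
d: 2,3,4,5,6,7,8,9
c: 2,3,4,5,6,7,8,9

steps = 10; useful = 80; efficiency = 80/80 = 1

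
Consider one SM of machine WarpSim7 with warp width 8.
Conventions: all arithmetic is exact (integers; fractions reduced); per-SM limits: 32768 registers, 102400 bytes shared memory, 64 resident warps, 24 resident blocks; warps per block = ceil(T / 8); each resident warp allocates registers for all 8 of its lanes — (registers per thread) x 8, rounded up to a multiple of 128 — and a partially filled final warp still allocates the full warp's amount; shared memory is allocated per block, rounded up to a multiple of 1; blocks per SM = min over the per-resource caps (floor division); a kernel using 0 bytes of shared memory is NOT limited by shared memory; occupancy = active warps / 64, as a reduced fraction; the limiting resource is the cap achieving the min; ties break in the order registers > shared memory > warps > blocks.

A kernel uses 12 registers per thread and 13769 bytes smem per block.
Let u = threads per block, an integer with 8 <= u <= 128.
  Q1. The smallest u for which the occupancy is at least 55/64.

Answer: u = 57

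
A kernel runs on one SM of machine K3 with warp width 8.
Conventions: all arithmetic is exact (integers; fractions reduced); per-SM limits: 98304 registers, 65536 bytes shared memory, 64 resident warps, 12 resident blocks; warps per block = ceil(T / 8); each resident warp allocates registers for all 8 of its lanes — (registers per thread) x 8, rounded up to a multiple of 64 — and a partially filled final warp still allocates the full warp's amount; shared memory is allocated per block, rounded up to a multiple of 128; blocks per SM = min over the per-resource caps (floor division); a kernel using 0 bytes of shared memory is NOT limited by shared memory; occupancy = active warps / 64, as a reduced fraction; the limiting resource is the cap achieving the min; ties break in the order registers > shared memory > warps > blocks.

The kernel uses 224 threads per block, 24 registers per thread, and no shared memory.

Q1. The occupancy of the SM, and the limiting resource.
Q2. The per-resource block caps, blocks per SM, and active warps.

Answer: occupancy 7/8, limited by warps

registers: 18 blocks
shared memory: no limit (kernel uses none)
warps: 2 blocks
blocks: 12 blocks

Answer: 2 blocks, 56 active warps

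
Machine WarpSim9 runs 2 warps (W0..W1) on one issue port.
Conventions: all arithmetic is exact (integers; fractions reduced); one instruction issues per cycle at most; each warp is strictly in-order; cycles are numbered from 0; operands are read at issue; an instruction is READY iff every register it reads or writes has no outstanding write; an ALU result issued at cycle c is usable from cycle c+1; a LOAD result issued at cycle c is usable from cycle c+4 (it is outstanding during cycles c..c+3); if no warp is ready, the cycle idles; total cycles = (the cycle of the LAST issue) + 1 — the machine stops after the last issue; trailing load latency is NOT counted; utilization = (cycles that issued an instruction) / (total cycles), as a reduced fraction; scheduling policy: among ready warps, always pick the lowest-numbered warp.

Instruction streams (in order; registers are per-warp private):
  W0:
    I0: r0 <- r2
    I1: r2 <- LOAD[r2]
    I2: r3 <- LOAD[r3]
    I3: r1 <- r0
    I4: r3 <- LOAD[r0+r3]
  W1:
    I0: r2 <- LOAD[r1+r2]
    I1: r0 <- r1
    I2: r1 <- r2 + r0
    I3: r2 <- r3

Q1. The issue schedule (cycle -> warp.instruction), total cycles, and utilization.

cycle 0: W0.I0
cycle 1: W0.I1
cycle 2: W0.I2
cycle 3: W0.I3
cycle 4: W1.I0
cycle 5: W1.I1
cycle 6: W0.I4
cycle 7: idle
cycle 8: W1.I2
cycle 9: W1.I3

Answer: 10 cycles, utilization 9/10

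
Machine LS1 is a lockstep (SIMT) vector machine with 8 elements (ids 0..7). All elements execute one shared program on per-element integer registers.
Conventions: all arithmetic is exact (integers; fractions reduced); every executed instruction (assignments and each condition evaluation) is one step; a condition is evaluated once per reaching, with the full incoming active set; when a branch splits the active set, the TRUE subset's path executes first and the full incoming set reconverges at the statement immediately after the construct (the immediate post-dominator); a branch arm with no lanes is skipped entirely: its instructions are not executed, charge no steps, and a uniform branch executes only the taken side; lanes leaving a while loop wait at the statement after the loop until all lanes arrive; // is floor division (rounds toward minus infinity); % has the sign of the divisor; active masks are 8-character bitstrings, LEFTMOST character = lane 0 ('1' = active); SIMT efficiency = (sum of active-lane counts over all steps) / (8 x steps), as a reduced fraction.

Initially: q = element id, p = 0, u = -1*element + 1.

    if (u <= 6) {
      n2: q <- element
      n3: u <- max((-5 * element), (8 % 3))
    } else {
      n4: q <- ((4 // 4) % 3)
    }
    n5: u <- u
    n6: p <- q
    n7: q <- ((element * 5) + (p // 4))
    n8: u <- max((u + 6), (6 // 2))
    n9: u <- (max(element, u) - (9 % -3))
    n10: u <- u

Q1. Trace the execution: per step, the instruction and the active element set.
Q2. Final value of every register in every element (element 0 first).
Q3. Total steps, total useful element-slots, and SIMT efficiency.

step 0: eval (u <= 6)                11111111
step 1: q <- element                 11111111
step 2: u <- max((-5 * element), (8 % 3)) 11111111
step 3: u <- u                       11111111
step 4: p <- q                       11111111
step 5: q <- ((element * 5) + (p // 4)) 11111111
step 6: u <- max((u + 6), (6 // 2))  11111111
step 7: u <- (max(element, u) - (9 % -3)) 11111111
step 8: u <- u                       11111111

Answer: 9 steps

q: 0,5,10,15,21,26,31,36
p: 0,1,2,3,4,5,6,7
u: 8,8,8,8,8,8,8,8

steps = 9; useful = 72; efficiency = 72/72 = 1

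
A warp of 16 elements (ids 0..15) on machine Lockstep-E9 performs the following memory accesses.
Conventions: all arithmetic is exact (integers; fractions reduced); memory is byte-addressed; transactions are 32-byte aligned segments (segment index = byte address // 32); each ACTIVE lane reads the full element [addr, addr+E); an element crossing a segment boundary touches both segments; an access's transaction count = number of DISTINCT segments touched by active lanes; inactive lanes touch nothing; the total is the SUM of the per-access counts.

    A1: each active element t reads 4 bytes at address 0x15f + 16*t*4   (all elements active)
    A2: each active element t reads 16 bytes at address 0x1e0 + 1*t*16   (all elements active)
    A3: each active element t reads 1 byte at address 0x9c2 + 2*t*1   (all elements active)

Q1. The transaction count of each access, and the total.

A1: 32 transactions
A2: 8 transactions
A3: 2 transactions

Answer: 32,8,2; total 42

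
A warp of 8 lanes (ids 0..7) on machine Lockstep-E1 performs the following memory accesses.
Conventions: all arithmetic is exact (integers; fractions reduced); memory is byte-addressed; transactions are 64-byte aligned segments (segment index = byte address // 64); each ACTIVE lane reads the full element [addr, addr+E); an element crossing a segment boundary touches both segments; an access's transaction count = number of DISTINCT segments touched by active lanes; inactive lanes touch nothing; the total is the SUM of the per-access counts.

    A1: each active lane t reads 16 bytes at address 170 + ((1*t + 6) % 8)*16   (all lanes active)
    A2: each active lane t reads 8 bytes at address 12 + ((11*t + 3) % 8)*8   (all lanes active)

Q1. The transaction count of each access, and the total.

A1: 3 transactions
A2: 2 transactions

Answer: 3,2; total 5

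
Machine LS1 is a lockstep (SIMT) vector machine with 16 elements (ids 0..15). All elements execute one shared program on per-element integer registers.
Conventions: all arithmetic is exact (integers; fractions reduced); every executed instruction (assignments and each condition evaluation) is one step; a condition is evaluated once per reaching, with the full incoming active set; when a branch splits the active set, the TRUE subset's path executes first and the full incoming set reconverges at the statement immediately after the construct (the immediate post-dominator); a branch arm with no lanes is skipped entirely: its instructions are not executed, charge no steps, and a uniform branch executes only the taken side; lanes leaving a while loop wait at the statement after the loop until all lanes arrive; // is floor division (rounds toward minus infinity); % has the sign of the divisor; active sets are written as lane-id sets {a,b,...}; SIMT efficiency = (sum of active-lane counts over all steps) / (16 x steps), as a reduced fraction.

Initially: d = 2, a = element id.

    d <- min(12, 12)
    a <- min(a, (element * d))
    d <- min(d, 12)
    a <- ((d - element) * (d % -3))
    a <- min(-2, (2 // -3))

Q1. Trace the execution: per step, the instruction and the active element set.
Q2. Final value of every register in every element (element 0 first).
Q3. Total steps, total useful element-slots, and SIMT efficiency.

step 0: d <- min(12, 12)             {0,1,2,3,4,5,6,7,8,9,10,11,12,13,14,15}
step 1: a <- min(a, (element * d))   {0,1,2,3,4,5,6,7,8,9,10,11,12,13,14,15}
step 2: d <- min(d, 12)              {0,1,2,3,4,5,6,7,8,9,10,11,12,13,14,15}
step 3: a <- ((d - element) * (d % -3)) {0,1,2,3,4,5,6,7,8,9,10,11,12,13,14,15}
step 4: a <- min(-2, (2 // -3))      {0,1,2,3,4,5,6,7,8,9,10,11,12,13,14,15}

Answer: 5 steps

d: 12,12,12,12,12,12,12,12,12,12,12,12,12,12,12,12
a: -2,-2,-2,-2,-2,-2,-2,-2,-2,-2,-2,-2,-2,-2,-2,-2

steps = 5; useful = 80; efficiency = 80/80 = 1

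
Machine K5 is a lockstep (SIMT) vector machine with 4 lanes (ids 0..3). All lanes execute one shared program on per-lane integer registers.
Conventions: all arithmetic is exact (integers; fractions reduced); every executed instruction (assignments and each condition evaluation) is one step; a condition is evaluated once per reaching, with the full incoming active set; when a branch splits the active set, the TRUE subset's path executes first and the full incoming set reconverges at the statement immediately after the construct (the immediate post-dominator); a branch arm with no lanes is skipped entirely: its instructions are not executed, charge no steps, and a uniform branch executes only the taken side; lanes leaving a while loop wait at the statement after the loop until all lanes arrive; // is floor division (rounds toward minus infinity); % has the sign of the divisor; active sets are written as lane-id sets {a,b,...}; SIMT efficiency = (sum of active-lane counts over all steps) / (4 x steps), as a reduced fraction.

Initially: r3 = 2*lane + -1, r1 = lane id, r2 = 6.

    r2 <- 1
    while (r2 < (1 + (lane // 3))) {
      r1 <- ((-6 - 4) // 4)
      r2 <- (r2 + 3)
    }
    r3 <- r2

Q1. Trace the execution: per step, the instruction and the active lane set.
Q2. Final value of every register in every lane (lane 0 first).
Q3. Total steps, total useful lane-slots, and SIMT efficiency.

step 0: r2 <- 1                      {0,1,2,3}
step 1: eval (r2 < (1 + (lane // 3))) {0,1,2,3}
step 2: r1 <- ((-6 - 4) // 4)        {3}
step 3: r2 <- (r2 + 3)               {3}
step 4: eval (r2 < (1 + (lane // 3))) {3}
step 5: r3 <- r2                     {0,1,2,3}

Answer: 6 steps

r3: 1,1,1,4
r1: 0,1,2,-3
r2: 1,1,1,4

steps = 6; useful = 15; efficiency = 15/24 = 5/8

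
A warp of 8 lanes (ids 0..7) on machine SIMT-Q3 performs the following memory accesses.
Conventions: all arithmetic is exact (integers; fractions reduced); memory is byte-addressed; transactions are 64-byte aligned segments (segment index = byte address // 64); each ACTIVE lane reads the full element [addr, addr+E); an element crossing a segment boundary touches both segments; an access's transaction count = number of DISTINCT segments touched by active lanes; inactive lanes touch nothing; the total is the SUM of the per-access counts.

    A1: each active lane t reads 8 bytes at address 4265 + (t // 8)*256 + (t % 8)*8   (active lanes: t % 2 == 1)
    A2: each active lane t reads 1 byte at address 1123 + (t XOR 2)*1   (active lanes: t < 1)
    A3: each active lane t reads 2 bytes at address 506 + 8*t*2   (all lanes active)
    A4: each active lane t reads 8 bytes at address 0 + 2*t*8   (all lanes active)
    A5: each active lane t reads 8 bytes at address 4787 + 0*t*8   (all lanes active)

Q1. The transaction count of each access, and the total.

A1: 2 transactions
A2: 1 transaction
A3: 3 transactions
A4: 2 transactions
A5: 1 transaction

Answer: 2,1,3,2,1; total 9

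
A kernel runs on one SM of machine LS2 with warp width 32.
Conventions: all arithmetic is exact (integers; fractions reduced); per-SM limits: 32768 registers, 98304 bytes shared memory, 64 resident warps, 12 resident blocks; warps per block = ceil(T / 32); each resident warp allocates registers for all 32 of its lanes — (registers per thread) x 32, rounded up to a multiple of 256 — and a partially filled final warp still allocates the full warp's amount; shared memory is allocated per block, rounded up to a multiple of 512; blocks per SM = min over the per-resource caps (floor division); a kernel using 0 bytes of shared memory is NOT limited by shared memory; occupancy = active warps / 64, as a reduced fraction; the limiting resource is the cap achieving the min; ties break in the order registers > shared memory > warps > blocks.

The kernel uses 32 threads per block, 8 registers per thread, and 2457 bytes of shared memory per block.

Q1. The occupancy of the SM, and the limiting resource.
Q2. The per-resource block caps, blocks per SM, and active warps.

Answer: occupancy 3/16, limited by blocks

registers: 128 blocks
shared memory: 38 blocks
warps: 64 blocks
blocks: 12 blocks

Answer: 12 blocks, 12 active warps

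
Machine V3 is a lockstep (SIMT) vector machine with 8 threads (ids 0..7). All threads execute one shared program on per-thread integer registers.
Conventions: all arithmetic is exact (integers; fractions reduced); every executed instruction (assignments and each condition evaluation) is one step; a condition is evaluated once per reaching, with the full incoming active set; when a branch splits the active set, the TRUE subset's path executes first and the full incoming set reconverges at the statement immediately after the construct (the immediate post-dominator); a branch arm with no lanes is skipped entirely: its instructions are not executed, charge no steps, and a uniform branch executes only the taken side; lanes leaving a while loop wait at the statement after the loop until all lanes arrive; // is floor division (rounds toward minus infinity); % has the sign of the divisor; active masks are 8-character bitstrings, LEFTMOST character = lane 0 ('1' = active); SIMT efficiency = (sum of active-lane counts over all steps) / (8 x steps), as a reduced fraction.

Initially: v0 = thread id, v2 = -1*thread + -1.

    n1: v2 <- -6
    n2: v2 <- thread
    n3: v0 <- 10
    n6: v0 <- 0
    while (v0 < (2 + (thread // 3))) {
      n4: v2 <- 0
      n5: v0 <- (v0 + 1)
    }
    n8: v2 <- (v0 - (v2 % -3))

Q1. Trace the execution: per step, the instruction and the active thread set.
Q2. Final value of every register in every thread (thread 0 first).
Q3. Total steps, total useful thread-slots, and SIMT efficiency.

step 0: v2 <- -6                     11111111
step 1: v2 <- thread                 11111111
step 2: v0 <- 10                     11111111
step 3: v0 <- 0                      11111111
step 4: eval (v0 < (2 + (thread // 3))) 11111111
step 5: v2 <- 0                      11111111
step 6: v0 <- (v0 + 1)               11111111
step 7: eval (v0 < (2 + (thread // 3))) 11111111
step 8: v2 <- 0                      11111111
step 9: v0 <- (v0 + 1)               11111111
step 10: eval (v0 < (2 + (thread // 3))) 11111111
step 11: v2 <- 0                      00011111
step 12: v0 <- (v0 + 1)               00011111
step 13: eval (v0 < (2 + (thread // 3))) 00011111
step 14: v2 <- 0                      00000011
step 15: v0 <- (v0 + 1)               00000011
step 16: eval (v0 < (2 + (thread // 3))) 00000011
step 17: v2 <- (v0 - (v2 % -3))       11111111

Answer: 18 steps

v0: 2,2,2,3,3,3,4,4
v2: 2,2,2,3,3,3,4,4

steps = 18; useful = 117; efficiency = 117/144 = 13/16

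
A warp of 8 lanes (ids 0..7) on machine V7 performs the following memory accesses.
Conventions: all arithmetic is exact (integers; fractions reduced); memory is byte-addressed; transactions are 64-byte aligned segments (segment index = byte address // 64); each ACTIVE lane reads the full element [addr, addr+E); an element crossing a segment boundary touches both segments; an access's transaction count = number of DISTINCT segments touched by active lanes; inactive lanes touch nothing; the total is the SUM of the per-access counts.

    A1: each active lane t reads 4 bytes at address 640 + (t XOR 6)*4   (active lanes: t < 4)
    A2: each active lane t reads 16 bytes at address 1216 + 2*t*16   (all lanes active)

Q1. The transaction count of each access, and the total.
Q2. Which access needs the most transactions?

A1: 1 transaction
A2: 4 transactions

Answer: 1,4; total 5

Answer: A2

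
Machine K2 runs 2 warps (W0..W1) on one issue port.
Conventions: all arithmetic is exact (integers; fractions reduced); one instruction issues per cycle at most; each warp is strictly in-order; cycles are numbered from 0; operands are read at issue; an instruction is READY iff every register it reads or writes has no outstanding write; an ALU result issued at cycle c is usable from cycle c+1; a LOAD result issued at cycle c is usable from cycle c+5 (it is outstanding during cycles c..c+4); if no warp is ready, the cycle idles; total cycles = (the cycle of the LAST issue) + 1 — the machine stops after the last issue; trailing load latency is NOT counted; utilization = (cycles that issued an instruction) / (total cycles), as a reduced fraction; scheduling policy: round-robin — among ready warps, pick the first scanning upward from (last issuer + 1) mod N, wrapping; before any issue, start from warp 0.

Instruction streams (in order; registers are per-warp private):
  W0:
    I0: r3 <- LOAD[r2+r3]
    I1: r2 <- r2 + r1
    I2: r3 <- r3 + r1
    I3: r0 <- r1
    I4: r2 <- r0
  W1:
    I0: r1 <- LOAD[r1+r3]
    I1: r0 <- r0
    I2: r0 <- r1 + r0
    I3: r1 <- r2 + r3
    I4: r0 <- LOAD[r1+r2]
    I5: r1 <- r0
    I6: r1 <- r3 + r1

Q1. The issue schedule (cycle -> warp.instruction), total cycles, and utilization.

cycle 0: W0.I0
cycle 1: W1.I0
cycle 2: W0.I1
cycle 3: W1.I1
cycle 4: idle
cycle 5: W0.I2
cycle 6: W1.I2
cycle 7: W0.I3
cycle 8: W1.I3
cycle 9: W0.I4
cycle 10: W1.I4
cycle 11: idle
cycle 12: idle
cycle 13: idle
cycle 14: idle
cycle 15: W1.I5
cycle 16: W1.I6

Answer: 17 cycles, utilization 12/17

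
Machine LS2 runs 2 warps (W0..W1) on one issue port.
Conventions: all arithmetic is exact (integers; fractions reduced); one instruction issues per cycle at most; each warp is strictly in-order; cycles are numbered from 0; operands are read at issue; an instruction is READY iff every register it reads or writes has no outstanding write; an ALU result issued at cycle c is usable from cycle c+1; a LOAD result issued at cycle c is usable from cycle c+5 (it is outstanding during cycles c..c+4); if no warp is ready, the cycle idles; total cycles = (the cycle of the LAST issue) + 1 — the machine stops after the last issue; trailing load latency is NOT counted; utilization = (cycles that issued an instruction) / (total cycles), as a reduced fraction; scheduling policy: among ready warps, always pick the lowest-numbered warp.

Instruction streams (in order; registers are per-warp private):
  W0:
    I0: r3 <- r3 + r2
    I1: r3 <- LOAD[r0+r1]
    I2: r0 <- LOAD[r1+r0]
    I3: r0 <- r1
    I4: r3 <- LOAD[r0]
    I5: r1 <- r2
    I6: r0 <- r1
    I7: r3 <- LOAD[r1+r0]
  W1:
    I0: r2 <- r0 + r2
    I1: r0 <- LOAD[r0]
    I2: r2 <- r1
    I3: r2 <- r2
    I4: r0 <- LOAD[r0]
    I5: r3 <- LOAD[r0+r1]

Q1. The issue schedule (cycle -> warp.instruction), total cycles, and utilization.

cycle 0: W0.I0
cycle 1: W0.I1
cycle 2: W0.I2
cycle 3: W1.I0
cycle 4: W1.I1
cycle 5: W1.I2
cycle 6: W1.I3
cycle 7: W0.I3
cycle 8: W0.I4
cycle 9: W0.I5
cycle 10: W0.I6
cycle 11: W1.I4
cycle 12: idle
cycle 13: W0.I7
cycle 14: idle
cycle 15: idle
cycle 16: W1.I5

Answer: 17 cycles, utilization 14/17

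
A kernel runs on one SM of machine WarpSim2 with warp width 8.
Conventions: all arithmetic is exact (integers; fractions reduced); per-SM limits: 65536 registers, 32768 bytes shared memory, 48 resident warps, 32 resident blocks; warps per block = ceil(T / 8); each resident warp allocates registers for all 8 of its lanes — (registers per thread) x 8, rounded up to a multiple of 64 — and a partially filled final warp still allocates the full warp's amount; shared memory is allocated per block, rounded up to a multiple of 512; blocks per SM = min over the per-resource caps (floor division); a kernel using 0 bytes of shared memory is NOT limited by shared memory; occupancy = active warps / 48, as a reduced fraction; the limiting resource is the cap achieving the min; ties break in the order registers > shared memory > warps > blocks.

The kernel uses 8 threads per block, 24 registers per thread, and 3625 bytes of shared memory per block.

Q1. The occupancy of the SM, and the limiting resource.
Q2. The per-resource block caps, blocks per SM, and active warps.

Answer: occupancy 1/6, limited by shared memory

registers: 341 blocks
shared memory: 8 blocks
warps: 48 blocks
blocks: 32 blocks

Answer: 8 blocks, 8 active warps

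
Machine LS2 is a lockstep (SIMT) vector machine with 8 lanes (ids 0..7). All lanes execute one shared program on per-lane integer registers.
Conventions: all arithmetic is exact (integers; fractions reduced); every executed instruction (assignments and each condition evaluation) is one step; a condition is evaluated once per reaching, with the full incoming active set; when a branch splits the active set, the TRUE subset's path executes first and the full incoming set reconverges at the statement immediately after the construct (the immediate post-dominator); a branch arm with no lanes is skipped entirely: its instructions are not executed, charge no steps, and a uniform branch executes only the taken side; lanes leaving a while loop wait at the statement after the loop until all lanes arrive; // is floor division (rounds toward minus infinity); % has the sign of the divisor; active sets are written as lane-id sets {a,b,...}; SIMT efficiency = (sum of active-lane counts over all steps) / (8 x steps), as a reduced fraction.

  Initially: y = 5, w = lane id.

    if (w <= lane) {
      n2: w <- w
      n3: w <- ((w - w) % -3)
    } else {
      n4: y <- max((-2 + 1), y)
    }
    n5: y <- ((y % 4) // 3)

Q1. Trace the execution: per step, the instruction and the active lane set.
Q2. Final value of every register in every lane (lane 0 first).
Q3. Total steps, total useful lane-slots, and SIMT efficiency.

step 0: eval (w <= lane)             {0,1,2,3,4,5,6,7}
step 1: w <- w                       {0,1,2,3,4,5,6,7}
step 2: w <- ((w - w) % -3)          {0,1,2,3,4,5,6,7}
step 3: y <- ((y % 4) // 3)          {0,1,2,3,4,5,6,7}

Answer: 4 steps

y: 0,0,0,0,0,0,0,0
w: 0,0,0,0,0,0,0,0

steps = 4; useful = 32; efficiency = 32/32 = 1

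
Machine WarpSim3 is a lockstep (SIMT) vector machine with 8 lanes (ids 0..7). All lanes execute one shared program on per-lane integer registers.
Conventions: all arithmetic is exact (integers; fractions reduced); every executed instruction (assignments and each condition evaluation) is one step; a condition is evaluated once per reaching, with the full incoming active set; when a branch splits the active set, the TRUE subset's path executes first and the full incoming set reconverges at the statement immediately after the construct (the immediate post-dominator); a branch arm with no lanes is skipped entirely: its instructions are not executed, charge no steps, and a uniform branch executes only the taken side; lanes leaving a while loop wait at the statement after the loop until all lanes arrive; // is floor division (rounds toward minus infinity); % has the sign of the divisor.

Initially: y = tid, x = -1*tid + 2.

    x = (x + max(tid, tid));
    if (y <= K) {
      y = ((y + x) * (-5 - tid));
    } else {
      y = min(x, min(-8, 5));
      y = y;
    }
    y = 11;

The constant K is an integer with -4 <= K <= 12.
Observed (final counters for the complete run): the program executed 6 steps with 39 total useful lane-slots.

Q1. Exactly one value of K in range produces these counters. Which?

Answer: K = 0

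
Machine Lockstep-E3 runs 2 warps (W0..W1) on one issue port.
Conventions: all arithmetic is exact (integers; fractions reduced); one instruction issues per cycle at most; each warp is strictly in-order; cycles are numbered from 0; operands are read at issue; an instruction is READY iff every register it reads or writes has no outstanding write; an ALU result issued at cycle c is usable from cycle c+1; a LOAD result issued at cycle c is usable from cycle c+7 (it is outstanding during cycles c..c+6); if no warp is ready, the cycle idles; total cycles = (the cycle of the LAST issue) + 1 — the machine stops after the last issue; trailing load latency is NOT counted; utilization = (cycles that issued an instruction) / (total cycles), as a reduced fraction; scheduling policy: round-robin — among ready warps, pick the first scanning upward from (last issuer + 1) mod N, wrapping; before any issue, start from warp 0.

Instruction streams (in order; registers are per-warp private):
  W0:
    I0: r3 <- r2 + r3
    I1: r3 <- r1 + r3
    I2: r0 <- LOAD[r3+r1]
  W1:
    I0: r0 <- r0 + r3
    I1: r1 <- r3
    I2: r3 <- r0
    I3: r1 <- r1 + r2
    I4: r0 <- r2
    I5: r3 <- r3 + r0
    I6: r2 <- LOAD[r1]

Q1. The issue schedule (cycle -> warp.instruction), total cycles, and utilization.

cycle 0: W0.I0
cycle 1: W1.I0
cycle 2: W0.I1
cycle 3: W1.I1
cycle 4: W0.I2
cycle 5: W1.I2
cycle 6: W1.I3
cycle 7: W1.I4
cycle 8: W1.I5
cycle 9: W1.I6

Answer: 10 cycles, utilization 1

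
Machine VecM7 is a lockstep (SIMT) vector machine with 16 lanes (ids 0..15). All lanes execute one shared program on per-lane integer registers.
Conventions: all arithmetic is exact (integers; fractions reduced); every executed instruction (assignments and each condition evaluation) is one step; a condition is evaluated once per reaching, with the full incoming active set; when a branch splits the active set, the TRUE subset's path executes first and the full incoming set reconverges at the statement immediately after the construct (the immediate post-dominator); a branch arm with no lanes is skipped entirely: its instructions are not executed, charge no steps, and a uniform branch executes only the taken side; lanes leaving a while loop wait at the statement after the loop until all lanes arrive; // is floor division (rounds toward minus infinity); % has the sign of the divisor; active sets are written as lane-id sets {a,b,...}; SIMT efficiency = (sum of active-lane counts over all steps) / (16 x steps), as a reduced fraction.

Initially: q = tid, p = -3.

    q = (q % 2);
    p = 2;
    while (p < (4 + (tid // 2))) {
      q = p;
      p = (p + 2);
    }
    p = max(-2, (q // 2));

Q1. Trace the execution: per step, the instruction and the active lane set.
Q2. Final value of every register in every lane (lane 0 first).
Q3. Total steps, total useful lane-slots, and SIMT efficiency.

step 0: q <- (q % 2)                 {0,1,2,3,4,5,6,7,8,9,10,11,12,13,14,15}
step 1: p <- 2                       {0,1,2,3,4,5,6,7,8,9,10,11,12,13,14,15}
step 2: eval (p < (4 + (tid // 2)))  {0,1,2,3,4,5,6,7,8,9,10,11,12,13,14,15}
step 3: q <- p                       {0,1,2,3,4,5,6,7,8,9,10,11,12,13,14,15}
step 4: p <- (p + 2)                 {0,1,2,3,4,5,6,7,8,9,10,11,12,13,14,15}
step 5: eval (p < (4 + (tid // 2)))  {0,1,2,3,4,5,6,7,8,9,10,11,12,13,14,15}
step 6: q <- p                       {2,3,4,5,6,7,8,9,10,11,12,13,14,15}
step 7: p <- (p + 2)                 {2,3,4,5,6,7,8,9,10,11,12,13,14,15}
step 8: eval (p < (4 + (tid // 2)))  {2,3,4,5,6,7,8,9,10,11,12,13,14,15}
step 9: q <- p                       {6,7,8,9,10,11,12,13,14,15}
step 10: p <- (p + 2)                 {6,7,8,9,10,11,12,13,14,15}
step 11: eval (p < (4 + (tid // 2)))  {6,7,8,9,10,11,12,13,14,15}
step 12: q <- p                       {10,11,12,13,14,15}
step 13: p <- (p + 2)                 {10,11,12,13,14,15}
step 14: eval (p < (4 + (tid // 2)))  {10,11,12,13,14,15}
step 15: q <- p                       {14,15}
step 16: p <- (p + 2)                 {14,15}
step 17: eval (p < (4 + (tid // 2)))  {14,15}
step 18: p <- max(-2, (q // 2))       {0,1,2,3,4,5,6,7,8,9,10,11,12,13,14,15}

Answer: 19 steps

q: 2,2,4,4,4,4,6,6,6,6,8,8,8,8,10,10
p: 1,1,2,2,2,2,3,3,3,3,4,4,4,4,5,5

steps = 19; useful = 208; efficiency = 208/304 = 13/19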